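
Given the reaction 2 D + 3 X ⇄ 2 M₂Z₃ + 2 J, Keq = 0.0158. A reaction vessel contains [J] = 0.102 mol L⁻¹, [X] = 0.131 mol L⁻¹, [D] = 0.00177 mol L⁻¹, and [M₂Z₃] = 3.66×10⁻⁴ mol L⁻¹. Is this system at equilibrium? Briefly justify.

Q = [M₂Z₃]²·[J]² / ([D]²·[X]³) = (3.66×10⁻⁴)²·(0.102)² / ((0.00177)²·(0.131)³) = 0.198
Q = 0.198 > Keq = 0.0158: net reverse reaction.

no; Q > K, reaction proceeds in reverse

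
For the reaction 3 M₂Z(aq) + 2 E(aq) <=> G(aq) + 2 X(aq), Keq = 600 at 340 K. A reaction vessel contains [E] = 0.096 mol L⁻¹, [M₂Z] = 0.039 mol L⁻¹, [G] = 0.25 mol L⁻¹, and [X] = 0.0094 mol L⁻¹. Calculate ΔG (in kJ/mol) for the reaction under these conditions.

Q = [G]·[X]² / ([M₂Z]³·[E]²) = (0.25)·(0.0094)² / ((0.039)³·(0.096)²) = 40.4
ΔG = RT ln(Q/Keq) = (8.314 J mol⁻¹ K⁻¹)(340 K) × ln(40.4/600)
   = (2.827 kJ/mol)(-2.698) = -7.63 kJ/mol
ΔG < 0, so the forward reaction is spontaneous (proceeds forward).

ΔG = -7.63 kJ/mol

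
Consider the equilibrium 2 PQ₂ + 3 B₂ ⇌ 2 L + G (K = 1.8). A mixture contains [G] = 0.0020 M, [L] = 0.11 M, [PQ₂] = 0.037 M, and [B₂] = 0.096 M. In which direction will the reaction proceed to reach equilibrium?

Q = [L]²·[G] / ([PQ₂]²·[B₂]³) = (0.11)²·(0.0020) / ((0.037)²·(0.096)³) = 20
Q = 20 > K = 1.8, so the reverse reaction proceeds.

toward reactants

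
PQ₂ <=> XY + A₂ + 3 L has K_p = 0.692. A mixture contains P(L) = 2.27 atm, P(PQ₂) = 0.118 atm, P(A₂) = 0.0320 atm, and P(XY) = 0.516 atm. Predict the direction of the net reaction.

Q_p = P(XY)·P(A₂)·P(L)³ / P(PQ₂) = (0.516)·(0.0320)·(2.27)³ / (0.118) = 1.64
Q_p = 1.64 > K_p = 0.692, so the reverse reaction proceeds.

reverse (toward reactants)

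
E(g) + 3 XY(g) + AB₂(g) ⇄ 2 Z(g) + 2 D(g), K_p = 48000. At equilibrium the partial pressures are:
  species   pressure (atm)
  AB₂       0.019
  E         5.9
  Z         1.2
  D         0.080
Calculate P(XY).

At equilibrium, K_p = P(Z)²·P(D)² / (P(E)·P(XY)³·P(AB₂)) = 48000.
(1.2)²·(0.080)² / ((5.9)·(P(XY))³·(0.019)) = 48000
P(XY)³ = 1.71×10⁻⁶ ⇒ P(XY) = 0.012 atm

P(XY) = 0.012 atm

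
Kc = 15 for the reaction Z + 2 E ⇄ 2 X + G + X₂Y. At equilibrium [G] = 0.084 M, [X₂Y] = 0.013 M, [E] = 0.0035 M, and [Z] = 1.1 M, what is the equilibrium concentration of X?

[X] = 0.43 M

At equilibrium, Kc = [X]²·[G]·[X₂Y] / ([Z]·[E]²) = 15.
([X])²·(0.084)·(0.013) / ((1.1)·(0.0035)²) = 15
[X]² = 0.185 ⇒ [X] = 0.43 M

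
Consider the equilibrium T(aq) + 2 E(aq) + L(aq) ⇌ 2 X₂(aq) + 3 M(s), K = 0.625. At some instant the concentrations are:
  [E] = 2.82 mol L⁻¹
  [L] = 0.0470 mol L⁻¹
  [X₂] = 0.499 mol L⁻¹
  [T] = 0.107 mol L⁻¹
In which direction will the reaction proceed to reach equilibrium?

(M is a pure solid — omitted from Q.)
Q = [X₂]² / ([T]·[E]²·[L]) = (0.499)² / ((0.107)·(2.82)²·(0.0470)) = 6.23
Q = 6.23 > K = 0.625, so the reverse reaction proceeds.

toward reactants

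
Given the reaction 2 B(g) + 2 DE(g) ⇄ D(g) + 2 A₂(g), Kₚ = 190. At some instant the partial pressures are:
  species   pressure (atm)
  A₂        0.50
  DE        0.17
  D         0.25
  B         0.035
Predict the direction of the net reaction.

to the left

Qₚ = P(D)·P(A₂)² / (P(B)²·P(DE)²) = (0.25)·(0.50)² / ((0.035)²·(0.17)²) = 1800
Qₚ = 1800 > Kₚ = 190, so the reverse reaction proceeds.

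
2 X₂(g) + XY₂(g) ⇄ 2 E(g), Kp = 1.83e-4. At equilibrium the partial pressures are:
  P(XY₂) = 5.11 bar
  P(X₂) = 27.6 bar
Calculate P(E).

P(E) = 0.844 bar

At equilibrium, Kp = P(E)² / (P(X₂)²·P(XY₂)) = 1.83e-4.
(P(E))² / ((27.6)²·(5.11)) = 1.83e-4
P(E)² = 0.712 ⇒ P(E) = 0.844 bar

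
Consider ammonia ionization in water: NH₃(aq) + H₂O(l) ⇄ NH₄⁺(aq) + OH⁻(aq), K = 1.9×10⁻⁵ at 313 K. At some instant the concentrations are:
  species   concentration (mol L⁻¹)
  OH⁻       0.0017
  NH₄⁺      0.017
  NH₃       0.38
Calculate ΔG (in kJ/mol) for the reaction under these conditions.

(H₂O is a pure liquid — omitted from Q.)
Q = [NH₄⁺]·[OH⁻] / [NH₃] = (0.017)·(0.0017) / (0.38) = 7.61×10⁻⁵
ΔG = RT ln(Q/K) = (8.314 J mol⁻¹ K⁻¹)(313 K) × ln(7.61×10⁻⁵/1.9×10⁻⁵)
   = (2.602 kJ/mol)(1.388) = 3.61 kJ/mol
ΔG > 0, so the forward reaction is non-spontaneous (proceeds in reverse).

ΔG = 3.61 kJ/mol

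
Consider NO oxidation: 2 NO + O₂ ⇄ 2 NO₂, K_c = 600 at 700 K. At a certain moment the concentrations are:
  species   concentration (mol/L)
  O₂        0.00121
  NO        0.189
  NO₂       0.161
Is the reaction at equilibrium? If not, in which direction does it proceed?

neither direction; the system is at equilibrium

Q_c = [NO₂]² / ([NO]²·[O₂]) = (0.161)² / ((0.189)²·(0.00121)) = 600
Q_c = 600 = K_c, so the system is already at equilibrium.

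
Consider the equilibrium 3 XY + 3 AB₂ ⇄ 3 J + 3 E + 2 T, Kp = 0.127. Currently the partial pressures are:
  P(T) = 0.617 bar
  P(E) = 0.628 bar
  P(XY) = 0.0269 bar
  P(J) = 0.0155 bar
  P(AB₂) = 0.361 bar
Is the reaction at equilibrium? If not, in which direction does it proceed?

to the left

Qp = P(J)³·P(E)³·P(T)² / (P(XY)³·P(AB₂)³) = (0.0155)³·(0.628)³·(0.617)² / ((0.0269)³·(0.361)³) = 0.383
Qp = 0.383 > Kp = 0.127, so the reverse reaction proceeds.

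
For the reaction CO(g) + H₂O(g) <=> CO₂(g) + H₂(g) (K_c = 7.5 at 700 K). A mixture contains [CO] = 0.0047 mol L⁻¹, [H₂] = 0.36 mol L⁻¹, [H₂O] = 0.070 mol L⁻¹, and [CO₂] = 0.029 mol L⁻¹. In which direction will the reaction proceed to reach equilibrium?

Q_c = [CO₂]·[H₂] / ([CO]·[H₂O]) = (0.029)·(0.36) / ((0.0047)·(0.070)) = 32
Q_c = 32 > K_c = 7.5, so the reverse reaction proceeds.

toward reactants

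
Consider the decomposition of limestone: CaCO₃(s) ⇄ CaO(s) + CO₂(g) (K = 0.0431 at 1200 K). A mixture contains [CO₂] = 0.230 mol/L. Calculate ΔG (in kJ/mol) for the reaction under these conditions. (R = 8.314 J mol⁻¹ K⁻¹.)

ΔG = 16.7 kJ/mol

(CaCO₃, CaO are pure solids — omitted from Q.)
Q = [CO₂] = 0.230
ΔG = RT ln(Q/K) = (8.314 J mol⁻¹ K⁻¹)(1200 K) × ln(0.230/0.0431)
   = (9.977 kJ/mol)(1.675) = 16.7 kJ/mol
ΔG > 0, so the forward reaction is non-spontaneous (proceeds in reverse).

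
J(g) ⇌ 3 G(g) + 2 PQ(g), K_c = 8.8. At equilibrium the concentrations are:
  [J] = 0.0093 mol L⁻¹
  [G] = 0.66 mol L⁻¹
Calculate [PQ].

At equilibrium, K_c = [G]³·[PQ]² / [J] = 8.8.
(0.66)³·([PQ])² / (0.0093) = 8.8
[PQ]² = 0.285 ⇒ [PQ] = 0.53 mol L⁻¹

[PQ] = 0.53 mol L⁻¹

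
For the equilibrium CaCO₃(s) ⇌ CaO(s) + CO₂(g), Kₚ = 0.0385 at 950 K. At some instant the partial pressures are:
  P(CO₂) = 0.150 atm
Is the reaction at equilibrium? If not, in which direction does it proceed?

to the left

(CaCO₃, CaO are pure solids — omitted from Qₚ.)
Qₚ = P(CO₂) = 0.150
Qₚ = 0.150 > Kₚ = 0.0385, so the reverse reaction proceeds.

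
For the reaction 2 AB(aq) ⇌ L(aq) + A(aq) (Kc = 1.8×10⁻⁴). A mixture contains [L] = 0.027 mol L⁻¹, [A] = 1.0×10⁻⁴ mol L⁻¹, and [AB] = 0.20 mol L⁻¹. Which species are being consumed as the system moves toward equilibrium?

AB (reactants)

Qc = [L]·[A] / [AB]² = (0.027)·(1.0×10⁻⁴) / (0.20)² = 6.7×10⁻⁵
Qc = 6.7×10⁻⁵ < Kc = 1.8×10⁻⁴: net forward reaction.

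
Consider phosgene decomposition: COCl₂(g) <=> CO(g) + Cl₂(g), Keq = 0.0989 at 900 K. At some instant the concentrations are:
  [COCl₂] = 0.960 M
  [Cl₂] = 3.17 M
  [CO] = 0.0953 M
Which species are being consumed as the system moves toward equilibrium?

CO, Cl₂ (products)

Q = [CO]·[Cl₂] / [COCl₂] = (0.0953)·(3.17) / (0.960) = 0.315
Q = 0.315 > Keq = 0.0989: net reverse reaction.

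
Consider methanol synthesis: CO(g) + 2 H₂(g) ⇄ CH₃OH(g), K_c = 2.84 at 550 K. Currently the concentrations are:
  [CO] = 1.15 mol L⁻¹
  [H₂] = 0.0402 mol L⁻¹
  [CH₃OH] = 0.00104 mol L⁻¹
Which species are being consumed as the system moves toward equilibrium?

Q_c = [CH₃OH] / ([CO]·[H₂]²) = (0.00104) / ((1.15)·(0.0402)²) = 0.560
Q_c = 0.560 < K_c = 2.84: net forward reaction.

CO, H₂ (reactants)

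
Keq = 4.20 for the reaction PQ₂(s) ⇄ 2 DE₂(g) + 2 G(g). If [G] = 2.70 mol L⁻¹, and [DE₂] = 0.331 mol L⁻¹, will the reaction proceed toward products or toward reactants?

forward (toward products)

(PQ₂ is a pure solid — omitted from Q.)
Q = [DE₂]²·[G]² = (0.331)²·(2.70)² = 0.799
Q = 0.799 < Keq = 4.20, so the forward reaction proceeds.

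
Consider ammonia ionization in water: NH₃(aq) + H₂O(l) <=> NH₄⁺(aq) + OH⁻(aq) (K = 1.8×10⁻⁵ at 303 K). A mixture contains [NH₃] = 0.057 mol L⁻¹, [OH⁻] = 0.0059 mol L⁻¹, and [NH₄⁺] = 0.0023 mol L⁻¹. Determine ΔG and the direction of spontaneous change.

(H₂O is a pure liquid — omitted from Q.)
Q = [NH₄⁺]·[OH⁻] / [NH₃] = (0.0023)·(0.0059) / (0.057) = 2.38×10⁻⁴
ΔG = RT ln(Q/K) = (8.314 J mol⁻¹ K⁻¹)(303 K) × ln(2.38×10⁻⁴/1.8×10⁻⁵)
   = (2.519 kJ/mol)(2.582) = 6.50 kJ/mol
ΔG > 0, so the forward reaction is non-spontaneous (proceeds in reverse).

ΔG = 6.50 kJ/mol; the forward reaction is non-spontaneous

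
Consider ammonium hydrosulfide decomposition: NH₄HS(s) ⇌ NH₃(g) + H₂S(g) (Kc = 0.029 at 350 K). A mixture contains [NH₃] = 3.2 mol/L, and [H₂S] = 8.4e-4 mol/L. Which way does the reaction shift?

(NH₄HS is a pure solid — omitted from Qc.)
Qc = [NH₃]·[H₂S] = (3.2)·(8.4e-4) = 0.0027
Qc = 0.0027 < Kc = 0.029, so the forward reaction proceeds.

toward products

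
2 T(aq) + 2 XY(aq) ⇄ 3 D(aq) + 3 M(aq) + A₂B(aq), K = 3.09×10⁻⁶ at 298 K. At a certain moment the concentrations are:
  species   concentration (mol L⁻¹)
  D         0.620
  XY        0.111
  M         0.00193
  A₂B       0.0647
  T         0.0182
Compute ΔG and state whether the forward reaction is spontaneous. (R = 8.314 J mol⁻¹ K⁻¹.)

Q = [D]³·[M]³·[A₂B] / ([T]²·[XY]²) = (0.620)³·(0.00193)³·(0.0647) / ((0.0182)²·(0.111)²) = 2.72×10⁻⁵
ΔG = RT ln(Q/K) = (8.314 J mol⁻¹ K⁻¹)(298 K) × ln(2.72×10⁻⁵/3.09×10⁻⁶)
   = (2.478 kJ/mol)(2.175) = 5.39 kJ/mol
ΔG > 0, so the forward reaction is non-spontaneous (proceeds in reverse).

ΔG = 5.39 kJ/mol; the forward reaction is non-spontaneous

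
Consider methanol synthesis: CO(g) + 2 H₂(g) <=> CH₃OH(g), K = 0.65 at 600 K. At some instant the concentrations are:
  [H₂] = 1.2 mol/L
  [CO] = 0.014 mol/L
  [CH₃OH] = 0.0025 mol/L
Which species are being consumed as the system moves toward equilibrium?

CO, H₂ (reactants)

Q = [CH₃OH] / ([CO]·[H₂]²) = (0.0025) / ((0.014)·(1.2)²) = 0.12
Q = 0.12 < K = 0.65: net forward reaction.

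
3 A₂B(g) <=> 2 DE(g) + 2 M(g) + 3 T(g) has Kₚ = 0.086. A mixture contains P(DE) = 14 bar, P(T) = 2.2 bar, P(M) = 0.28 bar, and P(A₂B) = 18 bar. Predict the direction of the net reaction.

toward products

Qₚ = P(DE)²·P(M)²·P(T)³ / P(A₂B)³ = (14)²·(0.28)²·(2.2)³ / (18)³ = 0.028
Qₚ = 0.028 < Kₚ = 0.086, so the forward reaction proceeds.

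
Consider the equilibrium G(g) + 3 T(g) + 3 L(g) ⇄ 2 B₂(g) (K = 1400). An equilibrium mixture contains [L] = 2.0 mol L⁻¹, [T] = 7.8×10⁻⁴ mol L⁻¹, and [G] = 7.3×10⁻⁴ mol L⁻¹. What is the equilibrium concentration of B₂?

At equilibrium, K = [B₂]² / ([G]·[T]³·[L]³) = 1400.
([B₂])² / ((7.3×10⁻⁴)·(7.8×10⁻⁴)³·(2.0)³) = 1400
[B₂]² = 3.88×10⁻⁹ ⇒ [B₂] = 6.2×10⁻⁵ mol L⁻¹

[B₂] = 6.2×10⁻⁵ mol L⁻¹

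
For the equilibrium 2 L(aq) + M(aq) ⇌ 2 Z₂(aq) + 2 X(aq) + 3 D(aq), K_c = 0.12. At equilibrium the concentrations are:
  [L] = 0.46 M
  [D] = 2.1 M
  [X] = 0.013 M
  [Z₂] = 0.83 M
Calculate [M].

[M] = 0.042 M

At equilibrium, K_c = [Z₂]²·[X]²·[D]³ / ([L]²·[M]) = 0.12.
(0.83)²·(0.013)²·(2.1)³ / ((0.46)²·([M])) = 0.12
[M] = 0.0425 = 0.042 M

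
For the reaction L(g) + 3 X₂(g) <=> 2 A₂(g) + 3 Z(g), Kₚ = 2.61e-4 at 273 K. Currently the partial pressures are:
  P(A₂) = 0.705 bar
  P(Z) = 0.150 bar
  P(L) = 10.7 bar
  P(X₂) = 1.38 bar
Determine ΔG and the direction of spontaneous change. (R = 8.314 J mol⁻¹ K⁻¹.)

Qₚ = P(A₂)²·P(Z)³ / (P(L)·P(X₂)³) = (0.705)²·(0.150)³ / ((10.7)·(1.38)³) = 5.97e-5
ΔG = RT ln(Qₚ/Kₚ) = (8.314 J mol⁻¹ K⁻¹)(273 K) × ln(5.97e-5/2.61e-4)
   = (2.270 kJ/mol)(-1.475) = -3.35 kJ/mol
ΔG < 0, so the forward reaction is spontaneous (proceeds forward).

ΔG = -3.35 kJ/mol; the forward reaction is spontaneous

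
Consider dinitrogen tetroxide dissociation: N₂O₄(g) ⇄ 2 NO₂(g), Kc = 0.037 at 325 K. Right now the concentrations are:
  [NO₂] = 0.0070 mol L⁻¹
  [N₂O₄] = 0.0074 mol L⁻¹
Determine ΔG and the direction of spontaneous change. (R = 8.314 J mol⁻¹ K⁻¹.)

Qc = [NO₂]² / [N₂O₄] = (0.0070)² / (0.0074) = 0.00662
ΔG = RT ln(Qc/Kc) = (8.314 J mol⁻¹ K⁻¹)(325 K) × ln(0.00662/0.037)
   = (2.702 kJ/mol)(-1.721) = -4.65 kJ/mol
ΔG < 0, so the forward reaction is spontaneous (proceeds forward).

ΔG = -4.65 kJ/mol; the forward reaction is spontaneous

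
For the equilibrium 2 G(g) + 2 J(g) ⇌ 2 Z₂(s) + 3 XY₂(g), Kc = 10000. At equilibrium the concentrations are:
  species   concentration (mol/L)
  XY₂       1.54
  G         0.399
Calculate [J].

(Z₂ is a pure solid — omitted from Kc.)
At equilibrium, Kc = [XY₂]³ / ([G]²·[J]²) = 10000.
(1.54)³ / ((0.399)²·([J])²) = 10000
[J]² = 0.00229 ⇒ [J] = 0.0479 mol/L

[J] = 0.0479 mol/L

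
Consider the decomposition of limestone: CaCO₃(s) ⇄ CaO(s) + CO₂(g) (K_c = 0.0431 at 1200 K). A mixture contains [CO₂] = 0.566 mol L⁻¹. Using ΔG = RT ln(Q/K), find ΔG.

(CaCO₃, CaO are pure solids — omitted from Q_c.)
Q_c = [CO₂] = 0.566
ΔG = RT ln(Q_c/K_c) = (8.314 J mol⁻¹ K⁻¹)(1200 K) × ln(0.566/0.0431)
   = (9.977 kJ/mol)(2.575) = 25.7 kJ/mol
ΔG > 0, so the forward reaction is non-spontaneous (proceeds in reverse).

ΔG = 25.7 kJ/mol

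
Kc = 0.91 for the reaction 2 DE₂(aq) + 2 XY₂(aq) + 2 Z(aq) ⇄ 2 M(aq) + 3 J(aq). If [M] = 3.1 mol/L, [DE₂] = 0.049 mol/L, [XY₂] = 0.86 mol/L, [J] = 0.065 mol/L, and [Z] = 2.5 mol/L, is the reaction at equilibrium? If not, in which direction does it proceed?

to the right

Qc = [M]²·[J]³ / ([DE₂]²·[XY₂]²·[Z]²) = (3.1)²·(0.065)³ / ((0.049)²·(0.86)²·(2.5)²) = 0.24
Qc = 0.24 < Kc = 0.91, so the forward reaction proceeds.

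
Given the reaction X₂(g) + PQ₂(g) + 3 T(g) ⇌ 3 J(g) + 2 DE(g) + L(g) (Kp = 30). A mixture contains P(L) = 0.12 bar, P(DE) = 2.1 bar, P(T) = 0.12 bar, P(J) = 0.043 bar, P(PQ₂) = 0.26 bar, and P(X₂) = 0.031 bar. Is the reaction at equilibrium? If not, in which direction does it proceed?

forward (toward products)

Qp = P(J)³·P(DE)²·P(L) / (P(X₂)·P(PQ₂)·P(T)³) = (0.043)³·(2.1)²·(0.12) / ((0.031)·(0.26)·(0.12)³) = 3.0
Qp = 3.0 < Kp = 30, so the forward reaction proceeds.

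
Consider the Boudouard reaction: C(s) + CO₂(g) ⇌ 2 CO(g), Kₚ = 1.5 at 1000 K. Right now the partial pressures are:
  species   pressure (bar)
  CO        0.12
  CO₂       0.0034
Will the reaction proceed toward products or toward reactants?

(C is a pure solid — omitted from Qₚ.)
Qₚ = P(CO)² / P(CO₂) = (0.12)² / (0.0034) = 4.2
Qₚ = 4.2 > Kₚ = 1.5, so the reverse reaction proceeds.

toward reactants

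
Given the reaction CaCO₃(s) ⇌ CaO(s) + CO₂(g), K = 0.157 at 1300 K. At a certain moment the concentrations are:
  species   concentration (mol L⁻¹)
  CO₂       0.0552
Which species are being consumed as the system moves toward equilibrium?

(CaCO₃, CaO are pure solids — omitted from Q.)
Q = [CO₂] = 0.0552
Q = 0.0552 < K = 0.157: net forward reaction.

CaCO₃ (reactants)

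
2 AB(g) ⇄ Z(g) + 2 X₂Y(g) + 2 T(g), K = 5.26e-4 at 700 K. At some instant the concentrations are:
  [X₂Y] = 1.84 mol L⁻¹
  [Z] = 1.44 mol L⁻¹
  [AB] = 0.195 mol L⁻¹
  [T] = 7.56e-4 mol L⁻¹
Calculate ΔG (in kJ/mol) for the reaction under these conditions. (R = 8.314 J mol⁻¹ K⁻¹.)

ΔG = -11.5 kJ/mol

Q = [Z]·[X₂Y]²·[T]² / [AB]² = (1.44)·(1.84)²·(7.56e-4)² / (0.195)² = 7.33e-5
ΔG = RT ln(Q/K) = (8.314 J mol⁻¹ K⁻¹)(700 K) × ln(7.33e-5/5.26e-4)
   = (5.820 kJ/mol)(-1.971) = -11.5 kJ/mol
ΔG < 0, so the forward reaction is spontaneous (proceeds forward).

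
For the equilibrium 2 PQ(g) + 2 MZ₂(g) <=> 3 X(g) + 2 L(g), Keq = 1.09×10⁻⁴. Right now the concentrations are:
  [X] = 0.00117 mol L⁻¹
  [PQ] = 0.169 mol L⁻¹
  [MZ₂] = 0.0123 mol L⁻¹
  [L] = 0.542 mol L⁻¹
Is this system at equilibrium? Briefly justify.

yes, at equilibrium

Q = [X]³·[L]² / ([PQ]²·[MZ₂]²) = (0.00117)³·(0.542)² / ((0.169)²·(0.0123)²) = 1.09×10⁻⁴
Q = 1.09×10⁻⁴ = Keq; the system is at equilibrium.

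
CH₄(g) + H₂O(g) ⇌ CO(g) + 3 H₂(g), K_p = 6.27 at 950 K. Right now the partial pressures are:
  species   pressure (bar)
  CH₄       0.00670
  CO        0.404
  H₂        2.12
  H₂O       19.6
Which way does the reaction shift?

in the reverse direction

Q_p = P(CO)·P(H₂)³ / (P(CH₄)·P(H₂O)) = (0.404)·(2.12)³ / ((0.00670)·(19.6)) = 29.3
Q_p = 29.3 > K_p = 6.27, so the reverse reaction proceeds.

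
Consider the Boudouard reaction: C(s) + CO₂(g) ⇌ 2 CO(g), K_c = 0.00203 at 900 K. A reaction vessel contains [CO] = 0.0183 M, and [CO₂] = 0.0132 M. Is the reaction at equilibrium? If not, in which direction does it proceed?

toward reactants

(C is a pure solid — omitted from Q_c.)
Q_c = [CO]² / [CO₂] = (0.0183)² / (0.0132) = 0.0254
Q_c = 0.0254 > K_c = 0.00203, so the reverse reaction proceeds.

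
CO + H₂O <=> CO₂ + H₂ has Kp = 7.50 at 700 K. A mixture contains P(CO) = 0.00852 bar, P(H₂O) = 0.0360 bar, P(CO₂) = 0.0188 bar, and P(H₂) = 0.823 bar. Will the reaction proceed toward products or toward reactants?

to the left

Qp = P(CO₂)·P(H₂) / (P(CO)·P(H₂O)) = (0.0188)·(0.823) / ((0.00852)·(0.0360)) = 50.4
Qp = 50.4 > Kp = 7.50, so the reverse reaction proceeds.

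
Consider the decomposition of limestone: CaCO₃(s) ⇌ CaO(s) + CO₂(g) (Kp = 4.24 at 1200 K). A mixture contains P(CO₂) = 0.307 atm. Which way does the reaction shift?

in the forward direction

(CaCO₃, CaO are pure solids — omitted from Qp.)
Qp = P(CO₂) = 0.307
Qp = 0.307 < Kp = 4.24, so the forward reaction proceeds.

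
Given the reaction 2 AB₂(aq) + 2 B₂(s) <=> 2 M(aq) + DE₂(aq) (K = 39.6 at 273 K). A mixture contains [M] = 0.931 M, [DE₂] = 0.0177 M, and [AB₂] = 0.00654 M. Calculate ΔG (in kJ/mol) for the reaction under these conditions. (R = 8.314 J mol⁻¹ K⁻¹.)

(B₂ is a pure solid — omitted from Q.)
Q = [M]²·[DE₂] / [AB₂]² = (0.931)²·(0.0177) / (0.00654)² = 359
ΔG = RT ln(Q/K) = (8.314 J mol⁻¹ K⁻¹)(273 K) × ln(359/39.6)
   = (2.270 kJ/mol)(2.204) = 5.00 kJ/mol
ΔG > 0, so the forward reaction is non-spontaneous (proceeds in reverse).

ΔG = 5.00 kJ/mol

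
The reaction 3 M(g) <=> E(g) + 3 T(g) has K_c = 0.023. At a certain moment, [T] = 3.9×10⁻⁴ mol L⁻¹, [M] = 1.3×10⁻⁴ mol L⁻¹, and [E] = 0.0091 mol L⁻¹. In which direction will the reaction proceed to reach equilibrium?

Q_c = [E]·[T]³ / [M]³ = (0.0091)·(3.9×10⁻⁴)³ / (1.3×10⁻⁴)³ = 0.25
Q_c = 0.25 > K_c = 0.023, so the reverse reaction proceeds.

in the reverse direction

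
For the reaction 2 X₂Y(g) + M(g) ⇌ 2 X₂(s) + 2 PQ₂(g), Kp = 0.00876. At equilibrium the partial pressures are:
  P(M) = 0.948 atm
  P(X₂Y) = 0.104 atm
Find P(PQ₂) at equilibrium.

P(PQ₂) = 0.00948 atm

(X₂ is a pure solid — omitted from Kp.)
At equilibrium, Kp = P(PQ₂)² / (P(X₂Y)²·P(M)) = 0.00876.
(P(PQ₂))² / ((0.104)²·(0.948)) = 0.00876
P(PQ₂)² = 8.98×10⁻⁵ ⇒ P(PQ₂) = 0.00948 atm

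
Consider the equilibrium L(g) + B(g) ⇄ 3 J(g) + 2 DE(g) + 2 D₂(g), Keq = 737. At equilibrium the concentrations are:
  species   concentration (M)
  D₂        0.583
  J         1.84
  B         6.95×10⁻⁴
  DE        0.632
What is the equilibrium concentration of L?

At equilibrium, Keq = [J]³·[DE]²·[D₂]² / ([L]·[B]) = 737.
(1.84)³·(0.632)²·(0.583)² / (([L])·(6.95×10⁻⁴)) = 737
[L] = 1.65 M

[L] = 1.65 M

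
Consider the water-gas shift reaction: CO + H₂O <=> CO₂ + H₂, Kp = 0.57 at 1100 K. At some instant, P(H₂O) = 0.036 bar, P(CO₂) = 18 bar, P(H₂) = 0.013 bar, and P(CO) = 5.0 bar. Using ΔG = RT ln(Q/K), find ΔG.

Qp = P(CO₂)·P(H₂) / (P(CO)·P(H₂O)) = (18)·(0.013) / ((5.0)·(0.036)) = 1.30
ΔG = RT ln(Qp/Kp) = (8.314 J mol⁻¹ K⁻¹)(1100 K) × ln(1.30/0.57)
   = (9.145 kJ/mol)(0.8245) = 7.54 kJ/mol
ΔG > 0, so the forward reaction is non-spontaneous (proceeds in reverse).

ΔG = 7.54 kJ/mol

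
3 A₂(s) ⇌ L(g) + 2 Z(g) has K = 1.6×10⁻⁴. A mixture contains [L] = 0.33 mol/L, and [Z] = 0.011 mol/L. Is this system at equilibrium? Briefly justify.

(A₂ is a pure solid — omitted from Q.)
Q = [L]·[Z]² = (0.33)·(0.011)² = 4.0×10⁻⁵
Q = 4.0×10⁻⁵ < K = 1.6×10⁻⁴: net forward reaction.

no; Q < K, reaction proceeds forward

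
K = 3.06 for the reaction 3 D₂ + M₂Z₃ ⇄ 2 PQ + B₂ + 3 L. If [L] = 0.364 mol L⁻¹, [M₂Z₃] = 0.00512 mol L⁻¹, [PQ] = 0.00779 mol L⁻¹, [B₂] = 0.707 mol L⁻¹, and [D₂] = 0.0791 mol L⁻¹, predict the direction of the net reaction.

Q = [PQ]²·[B₂]·[L]³ / ([D₂]³·[M₂Z₃]) = (0.00779)²·(0.707)·(0.364)³ / ((0.0791)³·(0.00512)) = 0.817
Q = 0.817 < K = 3.06, so the forward reaction proceeds.

in the forward direction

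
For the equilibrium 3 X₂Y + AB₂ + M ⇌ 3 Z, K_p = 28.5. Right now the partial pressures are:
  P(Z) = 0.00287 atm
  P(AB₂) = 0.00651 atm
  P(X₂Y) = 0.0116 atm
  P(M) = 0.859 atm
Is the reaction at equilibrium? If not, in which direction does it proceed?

Q_p = P(Z)³ / (P(X₂Y)³·P(AB₂)·P(M)) = (0.00287)³ / ((0.0116)³·(0.00651)·(0.859)) = 2.71
Q_p = 2.71 < K_p = 28.5, so the forward reaction proceeds.

toward products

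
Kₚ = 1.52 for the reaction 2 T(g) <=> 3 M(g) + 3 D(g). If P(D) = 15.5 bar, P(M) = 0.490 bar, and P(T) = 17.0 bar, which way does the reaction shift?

no net change (already at equilibrium)

Qₚ = P(M)³·P(D)³ / P(T)² = (0.490)³·(15.5)³ / (17.0)² = 1.52
Qₚ = 1.52 = Kₚ, so the system is already at equilibrium.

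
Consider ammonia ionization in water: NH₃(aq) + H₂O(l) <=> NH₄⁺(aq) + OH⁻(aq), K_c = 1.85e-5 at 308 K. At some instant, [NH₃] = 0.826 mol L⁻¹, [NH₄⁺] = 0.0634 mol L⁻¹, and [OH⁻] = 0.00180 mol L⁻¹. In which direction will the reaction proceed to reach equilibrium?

(H₂O is a pure liquid — omitted from Q_c.)
Q_c = [NH₄⁺]·[OH⁻] / [NH₃] = (0.0634)·(0.00180) / (0.826) = 1.38e-4
Q_c = 1.38e-4 > K_c = 1.85e-5, so the reverse reaction proceeds.

toward reactants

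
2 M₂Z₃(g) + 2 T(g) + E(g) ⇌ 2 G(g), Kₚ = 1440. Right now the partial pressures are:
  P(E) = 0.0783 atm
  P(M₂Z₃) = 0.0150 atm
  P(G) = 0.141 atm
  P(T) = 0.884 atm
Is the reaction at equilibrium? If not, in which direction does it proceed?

no net change (already at equilibrium)

Qₚ = P(G)² / (P(M₂Z₃)²·P(T)²·P(E)) = (0.141)² / ((0.0150)²·(0.884)²·(0.0783)) = 1440
Qₚ = 1440 = Kₚ, so the system is already at equilibrium.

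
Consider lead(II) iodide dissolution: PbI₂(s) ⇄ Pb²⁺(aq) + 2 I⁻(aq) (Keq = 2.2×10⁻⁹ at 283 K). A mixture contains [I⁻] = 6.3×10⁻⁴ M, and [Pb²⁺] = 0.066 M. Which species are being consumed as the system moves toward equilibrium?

(PbI₂ is a pure solid — omitted from Q.)
Q = [Pb²⁺]·[I⁻]² = (0.066)·(6.3×10⁻⁴)² = 2.6×10⁻⁸
Q = 2.6×10⁻⁸ > Keq = 2.2×10⁻⁹: net reverse reaction.

Pb²⁺, I⁻ (products)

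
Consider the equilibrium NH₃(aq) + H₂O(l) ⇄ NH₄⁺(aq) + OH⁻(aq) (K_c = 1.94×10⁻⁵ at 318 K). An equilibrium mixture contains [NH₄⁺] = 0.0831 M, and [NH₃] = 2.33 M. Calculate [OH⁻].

[OH⁻] = 5.44×10⁻⁴ M

(H₂O is a pure liquid — omitted from K_c.)
At equilibrium, K_c = [NH₄⁺]·[OH⁻] / [NH₃] = 1.94×10⁻⁵.
(0.0831)·([OH⁻]) / (2.33) = 1.94×10⁻⁵
[OH⁻] = 5.44×10⁻⁴ M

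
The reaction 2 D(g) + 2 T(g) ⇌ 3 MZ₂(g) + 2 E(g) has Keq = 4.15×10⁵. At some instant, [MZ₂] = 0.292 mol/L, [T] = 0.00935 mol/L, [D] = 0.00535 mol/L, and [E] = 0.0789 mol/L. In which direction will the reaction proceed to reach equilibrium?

toward products

Q = [MZ₂]³·[E]² / ([D]²·[T]²) = (0.292)³·(0.0789)² / ((0.00535)²·(0.00935)²) = 61900
Q = 61900 < Keq = 4.15×10⁵, so the forward reaction proceeds.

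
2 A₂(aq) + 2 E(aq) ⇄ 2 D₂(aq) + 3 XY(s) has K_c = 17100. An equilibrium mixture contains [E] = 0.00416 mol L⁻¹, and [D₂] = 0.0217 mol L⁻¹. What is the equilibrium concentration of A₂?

[A₂] = 0.0399 mol L⁻¹

(XY is a pure solid — omitted from K_c.)
At equilibrium, K_c = [D₂]² / ([A₂]²·[E]²) = 17100.
(0.0217)² / (([A₂])²·(0.00416)²) = 17100
[A₂]² = 0.00159 ⇒ [A₂] = 0.0399 mol L⁻¹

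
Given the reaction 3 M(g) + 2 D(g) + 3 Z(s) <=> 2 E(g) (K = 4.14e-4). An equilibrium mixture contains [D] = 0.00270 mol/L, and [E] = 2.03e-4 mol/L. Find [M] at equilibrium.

(Z is a pure solid — omitted from K.)
At equilibrium, K = [E]² / ([M]³·[D]²) = 4.14e-4.
(2.03e-4)² / (([M])³·(0.00270)²) = 4.14e-4
[M]³ = 13.7 ⇒ [M] = 2.39 mol/L

[M] = 2.39 mol/L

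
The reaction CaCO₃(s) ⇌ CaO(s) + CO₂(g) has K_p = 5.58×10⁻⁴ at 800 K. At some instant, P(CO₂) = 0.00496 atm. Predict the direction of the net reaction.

(CaCO₃, CaO are pure solids — omitted from Q_p.)
Q_p = P(CO₂) = 0.00496
Q_p = 0.00496 > K_p = 5.58×10⁻⁴, so the reverse reaction proceeds.

toward reactants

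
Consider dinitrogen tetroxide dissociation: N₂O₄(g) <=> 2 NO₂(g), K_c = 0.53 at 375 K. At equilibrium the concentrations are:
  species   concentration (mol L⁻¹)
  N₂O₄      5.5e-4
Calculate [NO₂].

At equilibrium, K_c = [NO₂]² / [N₂O₄] = 0.53.
([NO₂])² / (5.5e-4) = 0.53
[NO₂]² = 2.92e-4 ⇒ [NO₂] = 0.017 mol L⁻¹

[NO₂] = 0.017 mol L⁻¹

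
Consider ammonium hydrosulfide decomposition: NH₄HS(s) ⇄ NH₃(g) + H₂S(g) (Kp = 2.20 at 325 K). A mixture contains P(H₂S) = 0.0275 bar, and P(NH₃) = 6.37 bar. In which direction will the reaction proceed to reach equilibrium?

toward products

(NH₄HS is a pure solid — omitted from Qp.)
Qp = P(NH₃)·P(H₂S) = (6.37)·(0.0275) = 0.175
Qp = 0.175 < Kp = 2.20, so the forward reaction proceeds.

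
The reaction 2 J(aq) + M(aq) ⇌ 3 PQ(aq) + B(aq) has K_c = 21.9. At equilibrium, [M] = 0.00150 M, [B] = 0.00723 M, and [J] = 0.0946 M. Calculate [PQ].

At equilibrium, K_c = [PQ]³·[B] / ([J]²·[M]) = 21.9.
([PQ])³·(0.00723) / ((0.0946)²·(0.00150)) = 21.9
[PQ]³ = 0.0407 ⇒ [PQ] = 0.344 M

[PQ] = 0.344 M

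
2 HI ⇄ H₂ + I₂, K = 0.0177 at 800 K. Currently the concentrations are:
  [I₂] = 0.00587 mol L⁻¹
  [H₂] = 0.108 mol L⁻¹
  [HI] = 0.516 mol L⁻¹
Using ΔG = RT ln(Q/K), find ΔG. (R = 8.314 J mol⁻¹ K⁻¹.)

ΔG = -13.3 kJ/mol

Q = [H₂]·[I₂] / [HI]² = (0.108)·(0.00587) / (0.516)² = 0.00238
ΔG = RT ln(Q/K) = (8.314 J mol⁻¹ K⁻¹)(800 K) × ln(0.00238/0.0177)
   = (6.651 kJ/mol)(-2.006) = -13.3 kJ/mol
ΔG < 0, so the forward reaction is spontaneous (proceeds forward).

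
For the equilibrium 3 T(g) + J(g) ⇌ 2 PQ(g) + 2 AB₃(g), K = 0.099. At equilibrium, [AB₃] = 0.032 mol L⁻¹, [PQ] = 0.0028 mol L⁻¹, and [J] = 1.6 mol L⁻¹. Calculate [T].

At equilibrium, K = [PQ]²·[AB₃]² / ([T]³·[J]) = 0.099.
(0.0028)²·(0.032)² / (([T])³·(1.6)) = 0.099
[T]³ = 5.07×10⁻⁸ ⇒ [T] = 0.0037 mol L⁻¹

[T] = 0.0037 mol L⁻¹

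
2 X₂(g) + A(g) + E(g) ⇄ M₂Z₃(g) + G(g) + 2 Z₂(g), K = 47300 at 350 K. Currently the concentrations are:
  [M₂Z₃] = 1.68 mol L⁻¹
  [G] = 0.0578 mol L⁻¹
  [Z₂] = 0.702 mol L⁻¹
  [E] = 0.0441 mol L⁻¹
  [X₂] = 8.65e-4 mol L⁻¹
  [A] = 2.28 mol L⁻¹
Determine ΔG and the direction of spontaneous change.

ΔG = 7.56 kJ/mol; the forward reaction is non-spontaneous

Q = [M₂Z₃]·[G]·[Z₂]² / ([X₂]²·[A]·[E]) = (1.68)·(0.0578)·(0.702)² / ((8.65e-4)²·(2.28)·(0.0441)) = 6.36e5
ΔG = RT ln(Q/K) = (8.314 J mol⁻¹ K⁻¹)(350 K) × ln(6.36e5/47300)
   = (2.910 kJ/mol)(2.599) = 7.56 kJ/mol
ΔG > 0, so the forward reaction is non-spontaneous (proceeds in reverse).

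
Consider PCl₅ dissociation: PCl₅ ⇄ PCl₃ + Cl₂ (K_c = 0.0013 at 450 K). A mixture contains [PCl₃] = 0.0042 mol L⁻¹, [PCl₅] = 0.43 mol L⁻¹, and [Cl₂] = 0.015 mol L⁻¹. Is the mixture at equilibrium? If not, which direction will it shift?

Q_c = [PCl₃]·[Cl₂] / [PCl₅] = (0.0042)·(0.015) / (0.43) = 1.5e-4
Q_c = 1.5e-4 < K_c = 0.0013: net forward reaction.

no; Q < K, reaction proceeds forward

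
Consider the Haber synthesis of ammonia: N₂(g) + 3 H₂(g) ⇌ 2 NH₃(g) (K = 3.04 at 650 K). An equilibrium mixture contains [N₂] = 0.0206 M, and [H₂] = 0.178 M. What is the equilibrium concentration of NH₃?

[NH₃] = 0.0188 M

At equilibrium, K = [NH₃]² / ([N₂]·[H₂]³) = 3.04.
([NH₃])² / ((0.0206)·(0.178)³) = 3.04
[NH₃]² = 3.53×10⁻⁴ ⇒ [NH₃] = 0.0188 M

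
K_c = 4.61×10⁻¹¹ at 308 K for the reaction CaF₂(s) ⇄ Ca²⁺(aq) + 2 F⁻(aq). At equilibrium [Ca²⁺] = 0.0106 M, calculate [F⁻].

[F⁻] = 6.59×10⁻⁵ M

(CaF₂ is a pure solid — omitted from K_c.)
At equilibrium, K_c = [Ca²⁺]·[F⁻]² = 4.61×10⁻¹¹.
(0.0106)·([F⁻])² = 4.61×10⁻¹¹
[F⁻]² = 4.35×10⁻⁹ ⇒ [F⁻] = 6.59×10⁻⁵ M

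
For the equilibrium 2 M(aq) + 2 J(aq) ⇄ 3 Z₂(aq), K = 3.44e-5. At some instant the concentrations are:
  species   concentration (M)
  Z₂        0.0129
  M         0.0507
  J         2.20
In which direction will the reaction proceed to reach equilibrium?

in the reverse direction

Q = [Z₂]³ / ([M]²·[J]²) = (0.0129)³ / ((0.0507)²·(2.20)²) = 1.73e-4
Q = 1.73e-4 > K = 3.44e-5, so the reverse reaction proceeds.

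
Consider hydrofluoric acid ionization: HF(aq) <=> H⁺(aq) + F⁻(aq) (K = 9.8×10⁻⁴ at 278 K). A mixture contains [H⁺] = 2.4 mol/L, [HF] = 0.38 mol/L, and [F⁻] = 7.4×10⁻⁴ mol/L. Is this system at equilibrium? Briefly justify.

no; Q > K, reaction proceeds in reverse

Q = [H⁺]·[F⁻] / [HF] = (2.4)·(7.4×10⁻⁴) / (0.38) = 0.0047
Q = 0.0047 > K = 9.8×10⁻⁴: net reverse reaction.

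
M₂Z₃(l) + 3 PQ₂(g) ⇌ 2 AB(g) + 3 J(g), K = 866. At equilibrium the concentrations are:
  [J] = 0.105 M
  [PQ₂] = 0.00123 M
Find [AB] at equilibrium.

(M₂Z₃ is a pure liquid — omitted from K.)
At equilibrium, K = [AB]²·[J]³ / [PQ₂]³ = 866.
([AB])²·(0.105)³ / (0.00123)³ = 866
[AB]² = 0.00139 ⇒ [AB] = 0.0373 M

[AB] = 0.0373 M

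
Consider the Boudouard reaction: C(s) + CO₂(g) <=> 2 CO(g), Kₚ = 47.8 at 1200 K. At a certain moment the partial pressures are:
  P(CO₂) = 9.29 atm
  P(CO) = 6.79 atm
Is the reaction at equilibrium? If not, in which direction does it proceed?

(C is a pure solid — omitted from Qₚ.)
Qₚ = P(CO)² / P(CO₂) = (6.79)² / (9.29) = 4.96
Qₚ = 4.96 < Kₚ = 47.8, so the forward reaction proceeds.

in the forward direction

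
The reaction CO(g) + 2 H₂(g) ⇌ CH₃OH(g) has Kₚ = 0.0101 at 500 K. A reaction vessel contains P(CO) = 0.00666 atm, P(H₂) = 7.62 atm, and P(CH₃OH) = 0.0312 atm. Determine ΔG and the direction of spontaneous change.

Qₚ = P(CH₃OH) / (P(CO)·P(H₂)²) = (0.0312) / ((0.00666)·(7.62)²) = 0.0807
ΔG = RT ln(Qₚ/Kₚ) = (8.314 J mol⁻¹ K⁻¹)(500 K) × ln(0.0807/0.0101)
   = (4.157 kJ/mol)(2.078) = 8.64 kJ/mol
ΔG > 0, so the forward reaction is non-spontaneous (proceeds in reverse).

ΔG = 8.64 kJ/mol; the forward reaction is non-spontaneous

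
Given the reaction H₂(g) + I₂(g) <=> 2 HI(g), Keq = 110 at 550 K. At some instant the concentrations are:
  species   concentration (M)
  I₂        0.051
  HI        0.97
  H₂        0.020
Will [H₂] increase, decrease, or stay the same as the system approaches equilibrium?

increase

Q = [HI]² / ([H₂]·[I₂]) = (0.97)² / ((0.020)·(0.051)) = 920
Q = 920 > Keq = 110: net reverse reaction.
H₂ is a reactant, so it increases.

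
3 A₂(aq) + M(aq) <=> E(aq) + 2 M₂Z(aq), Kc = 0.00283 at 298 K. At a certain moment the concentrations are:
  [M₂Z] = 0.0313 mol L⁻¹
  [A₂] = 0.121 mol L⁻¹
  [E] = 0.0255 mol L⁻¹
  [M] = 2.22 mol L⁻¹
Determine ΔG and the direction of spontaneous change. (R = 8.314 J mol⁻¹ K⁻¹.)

ΔG = 2.00 kJ/mol; the forward reaction is non-spontaneous

Qc = [E]·[M₂Z]² / ([A₂]³·[M]) = (0.0255)·(0.0313)² / ((0.121)³·(2.22)) = 0.00635
ΔG = RT ln(Qc/Kc) = (8.314 J mol⁻¹ K⁻¹)(298 K) × ln(0.00635/0.00283)
   = (2.478 kJ/mol)(0.8082) = 2.00 kJ/mol
ΔG > 0, so the forward reaction is non-spontaneous (proceeds in reverse).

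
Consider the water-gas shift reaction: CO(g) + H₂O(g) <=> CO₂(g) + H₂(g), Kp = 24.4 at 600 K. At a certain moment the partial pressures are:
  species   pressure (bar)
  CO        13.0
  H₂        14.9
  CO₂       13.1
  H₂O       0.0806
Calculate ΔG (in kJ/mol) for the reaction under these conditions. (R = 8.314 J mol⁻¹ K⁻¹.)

Qp = P(CO₂)·P(H₂) / (P(CO)·P(H₂O)) = (13.1)·(14.9) / ((13.0)·(0.0806)) = 186
ΔG = RT ln(Qp/Kp) = (8.314 J mol⁻¹ K⁻¹)(600 K) × ln(186/24.4)
   = (4.988 kJ/mol)(2.031) = 10.1 kJ/mol
ΔG > 0, so the forward reaction is non-spontaneous (proceeds in reverse).

ΔG = 10.1 kJ/mol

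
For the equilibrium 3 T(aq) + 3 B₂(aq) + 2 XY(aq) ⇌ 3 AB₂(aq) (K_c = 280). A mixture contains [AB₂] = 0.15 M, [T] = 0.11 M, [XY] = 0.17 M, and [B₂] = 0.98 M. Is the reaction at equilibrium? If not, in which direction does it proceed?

toward products

Q_c = [AB₂]³ / ([T]³·[B₂]³·[XY]²) = (0.15)³ / ((0.11)³·(0.98)³·(0.17)²) = 93
Q_c = 93 < K_c = 280, so the forward reaction proceeds.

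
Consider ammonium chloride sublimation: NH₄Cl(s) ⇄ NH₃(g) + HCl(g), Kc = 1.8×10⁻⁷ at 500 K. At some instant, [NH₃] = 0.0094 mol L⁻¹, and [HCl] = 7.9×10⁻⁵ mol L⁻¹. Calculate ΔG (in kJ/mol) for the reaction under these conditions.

(NH₄Cl is a pure solid — omitted from Qc.)
Qc = [NH₃]·[HCl] = (0.0094)·(7.9×10⁻⁵) = 7.43×10⁻⁷
ΔG = RT ln(Qc/Kc) = (8.314 J mol⁻¹ K⁻¹)(500 K) × ln(7.43×10⁻⁷/1.8×10⁻⁷)
   = (4.157 kJ/mol)(1.418) = 5.89 kJ/mol
ΔG > 0, so the forward reaction is non-spontaneous (proceeds in reverse).

ΔG = 5.89 kJ/mol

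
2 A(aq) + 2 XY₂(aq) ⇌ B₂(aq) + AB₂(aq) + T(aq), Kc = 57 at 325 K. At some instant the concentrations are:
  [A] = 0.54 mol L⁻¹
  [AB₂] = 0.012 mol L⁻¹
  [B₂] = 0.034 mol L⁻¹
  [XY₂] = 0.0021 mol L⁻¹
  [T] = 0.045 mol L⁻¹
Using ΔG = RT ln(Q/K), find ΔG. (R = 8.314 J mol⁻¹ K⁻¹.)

ΔG = -3.74 kJ/mol

Qc = [B₂]·[AB₂]·[T] / ([A]²·[XY₂]²) = (0.034)·(0.012)·(0.045) / ((0.54)²·(0.0021)²) = 14.3
ΔG = RT ln(Qc/Kc) = (8.314 J mol⁻¹ K⁻¹)(325 K) × ln(14.3/57)
   = (2.702 kJ/mol)(-1.383) = -3.74 kJ/mol
ΔG < 0, so the forward reaction is spontaneous (proceeds forward).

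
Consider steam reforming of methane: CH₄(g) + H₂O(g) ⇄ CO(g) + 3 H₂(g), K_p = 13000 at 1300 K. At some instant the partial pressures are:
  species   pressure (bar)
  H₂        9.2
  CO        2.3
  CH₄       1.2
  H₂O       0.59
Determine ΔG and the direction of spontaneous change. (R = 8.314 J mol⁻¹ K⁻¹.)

ΔG = -17.7 kJ/mol; the forward reaction is spontaneous

Q_p = P(CO)·P(H₂)³ / (P(CH₄)·P(H₂O)) = (2.3)·(9.2)³ / ((1.2)·(0.59)) = 2530
ΔG = RT ln(Q_p/K_p) = (8.314 J mol⁻¹ K⁻¹)(1300 K) × ln(2530/13000)
   = (10.81 kJ/mol)(-1.637) = -17.7 kJ/mol
ΔG < 0, so the forward reaction is spontaneous (proceeds forward).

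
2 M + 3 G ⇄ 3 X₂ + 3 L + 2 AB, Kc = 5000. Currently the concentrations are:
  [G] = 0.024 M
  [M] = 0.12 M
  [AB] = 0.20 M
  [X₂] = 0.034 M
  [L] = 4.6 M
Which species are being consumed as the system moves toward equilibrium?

Qc = [X₂]³·[L]³·[AB]² / ([M]²·[G]³) = (0.034)³·(4.6)³·(0.20)² / ((0.12)²·(0.024)³) = 770
Qc = 770 < Kc = 5000: net forward reaction.

M, G (reactants)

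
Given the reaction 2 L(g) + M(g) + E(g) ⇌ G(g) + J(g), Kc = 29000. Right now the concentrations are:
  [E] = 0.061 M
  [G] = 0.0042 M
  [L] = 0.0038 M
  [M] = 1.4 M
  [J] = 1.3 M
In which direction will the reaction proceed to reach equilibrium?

in the forward direction

Qc = [G]·[J] / ([L]²·[M]·[E]) = (0.0042)·(1.3) / ((0.0038)²·(1.4)·(0.061)) = 4400
Qc = 4400 < Kc = 29000, so the forward reaction proceeds.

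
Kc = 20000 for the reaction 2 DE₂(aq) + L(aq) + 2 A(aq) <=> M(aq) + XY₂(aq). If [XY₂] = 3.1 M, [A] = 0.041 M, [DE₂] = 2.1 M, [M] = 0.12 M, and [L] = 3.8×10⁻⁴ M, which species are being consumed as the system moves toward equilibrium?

M, XY₂ (products)

Qc = [M]·[XY₂] / ([DE₂]²·[L]·[A]²) = (0.12)·(3.1) / ((2.1)²·(3.8×10⁻⁴)·(0.041)²) = 1.3×10⁵
Qc = 1.3×10⁵ > Kc = 20000: net reverse reaction.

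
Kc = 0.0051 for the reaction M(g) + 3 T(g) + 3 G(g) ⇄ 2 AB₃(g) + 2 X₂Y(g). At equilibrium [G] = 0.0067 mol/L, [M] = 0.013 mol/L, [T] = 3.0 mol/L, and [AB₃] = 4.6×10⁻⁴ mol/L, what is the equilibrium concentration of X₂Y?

[X₂Y] = 0.050 mol/L

At equilibrium, Kc = [AB₃]²·[X₂Y]² / ([M]·[T]³·[G]³) = 0.0051.
(4.6×10⁻⁴)²·([X₂Y])² / ((0.013)·(3.0)³·(0.0067)³) = 0.0051
[X₂Y]² = 0.00254 ⇒ [X₂Y] = 0.050 mol/L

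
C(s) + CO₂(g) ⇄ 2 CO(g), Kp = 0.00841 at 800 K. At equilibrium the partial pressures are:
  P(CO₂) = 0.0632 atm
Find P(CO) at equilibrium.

P(CO) = 0.0231 atm

(C is a pure solid — omitted from Kp.)
At equilibrium, Kp = P(CO)² / P(CO₂) = 0.00841.
(P(CO))² / (0.0632) = 0.00841
P(CO)² = 5.32×10⁻⁴ ⇒ P(CO) = 0.0231 atm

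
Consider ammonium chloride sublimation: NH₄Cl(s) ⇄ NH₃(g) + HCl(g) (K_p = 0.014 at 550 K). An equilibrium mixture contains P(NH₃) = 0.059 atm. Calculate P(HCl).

(NH₄Cl is a pure solid — omitted from K_p.)
At equilibrium, K_p = P(NH₃)·P(HCl) = 0.014.
(0.059)·(P(HCl)) = 0.014
P(HCl) = 0.237 = 0.24 atm

P(HCl) = 0.24 atm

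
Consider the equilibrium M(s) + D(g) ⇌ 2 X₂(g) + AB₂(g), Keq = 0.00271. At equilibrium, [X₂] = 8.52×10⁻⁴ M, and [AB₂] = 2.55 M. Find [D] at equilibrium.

[D] = 6.83×10⁻⁴ M

(M is a pure solid — omitted from Keq.)
At equilibrium, Keq = [X₂]²·[AB₂] / [D] = 0.00271.
(8.52×10⁻⁴)²·(2.55) / ([D]) = 0.00271
[D] = 6.83×10⁻⁴ M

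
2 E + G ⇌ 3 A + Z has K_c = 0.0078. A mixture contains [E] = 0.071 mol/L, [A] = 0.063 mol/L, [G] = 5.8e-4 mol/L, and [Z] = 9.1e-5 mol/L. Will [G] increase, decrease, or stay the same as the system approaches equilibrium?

Q_c = [A]³·[Z] / ([E]²·[G]) = (0.063)³·(9.1e-5) / ((0.071)²·(5.8e-4)) = 0.0078
Q_c = 0.0078 = K_c; the system is at equilibrium.

stay the same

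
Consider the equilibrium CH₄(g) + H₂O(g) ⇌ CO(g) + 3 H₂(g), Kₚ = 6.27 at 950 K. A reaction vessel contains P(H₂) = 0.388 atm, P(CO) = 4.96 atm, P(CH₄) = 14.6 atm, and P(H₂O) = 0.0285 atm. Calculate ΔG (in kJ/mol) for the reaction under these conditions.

ΔG = -17.4 kJ/mol

Qₚ = P(CO)·P(H₂)³ / (P(CH₄)·P(H₂O)) = (4.96)·(0.388)³ / ((14.6)·(0.0285)) = 0.696
ΔG = RT ln(Qₚ/Kₚ) = (8.314 J mol⁻¹ K⁻¹)(950 K) × ln(0.696/6.27)
   = (7.898 kJ/mol)(-2.198) = -17.4 kJ/mol
ΔG < 0, so the forward reaction is spontaneous (proceeds forward).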